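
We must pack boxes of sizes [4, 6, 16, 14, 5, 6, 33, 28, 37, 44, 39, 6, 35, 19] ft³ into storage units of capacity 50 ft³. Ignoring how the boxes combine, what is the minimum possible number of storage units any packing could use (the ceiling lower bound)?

Total size = 4 + 6 + 16 + 14 + 5 + 6 + 33 + 28 + 37 + 44 + 39 + 6 + 35 + 19 = 292 ft³.
⌈292 / 50⌉ = 6.

6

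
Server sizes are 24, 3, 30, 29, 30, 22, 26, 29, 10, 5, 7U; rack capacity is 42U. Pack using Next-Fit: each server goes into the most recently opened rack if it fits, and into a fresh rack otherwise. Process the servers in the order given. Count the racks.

8

rack 1: place 24U, 18U left
rack 1: place 3U, 15U left
rack 2: place 30U, 12U left
rack 3: place 29U, 13U left
rack 4: place 30U, 12U left
rack 5: place 22U, 20U left
rack 6: place 26U, 16U left
rack 7: place 29U, 13U left
rack 7: place 10U, 3U left
rack 8: place 5U, 37U left
rack 8: place 7U, 30U left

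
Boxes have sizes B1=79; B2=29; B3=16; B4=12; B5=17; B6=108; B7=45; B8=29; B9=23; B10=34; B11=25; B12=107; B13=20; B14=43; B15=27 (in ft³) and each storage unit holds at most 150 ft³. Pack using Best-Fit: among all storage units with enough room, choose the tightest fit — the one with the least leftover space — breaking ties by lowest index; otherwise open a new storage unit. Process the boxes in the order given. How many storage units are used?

Put B1 (79 ft³) in storage unit 1; 71 ft³ remain.
Put B2 (29 ft³) in storage unit 1; 42 ft³ remain.
Put B3 (16 ft³) in storage unit 1; 26 ft³ remain.
Put B4 (12 ft³) in storage unit 1; 14 ft³ remain.
Put B5 (17 ft³) in storage unit 2; 133 ft³ remain.
Put B6 (108 ft³) in storage unit 2; 25 ft³ remain.
Put B7 (45 ft³) in storage unit 3; 105 ft³ remain.
Put B8 (29 ft³) in storage unit 3; 76 ft³ remain.
Put B9 (23 ft³) in storage unit 2; 2 ft³ remain.
Put B10 (34 ft³) in storage unit 3; 42 ft³ remain.
Put B11 (25 ft³) in storage unit 3; 17 ft³ remain.
Put B12 (107 ft³) in storage unit 4; 43 ft³ remain.
Put B13 (20 ft³) in storage unit 4; 23 ft³ remain.
Put B14 (43 ft³) in storage unit 5; 107 ft³ remain.
Put B15 (27 ft³) in storage unit 5; 80 ft³ remain.
Final storage units: [79,29,16,12] [17,108,23] [45,29,34,25] [107,20] [43,27].

5 storage units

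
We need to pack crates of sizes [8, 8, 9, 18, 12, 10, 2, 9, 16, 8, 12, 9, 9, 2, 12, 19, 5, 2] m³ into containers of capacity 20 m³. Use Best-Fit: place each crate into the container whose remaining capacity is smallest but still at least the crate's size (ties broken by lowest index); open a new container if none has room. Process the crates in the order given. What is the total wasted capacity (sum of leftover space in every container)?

container 1: place 8 m³, 12 m³ left
container 1: place 8 m³, 4 m³ left
container 2: place 9 m³, 11 m³ left
container 3: place 18 m³, 2 m³ left
container 4: place 12 m³, 8 m³ left
container 2: place 10 m³, 1 m³ left
container 3: place 2 m³, 0 m³ left
container 5: place 9 m³, 11 m³ left
container 6: place 16 m³, 4 m³ left
container 4: place 8 m³, 0 m³ left
container 7: place 12 m³, 8 m³ left
container 5: place 9 m³, 2 m³ left
container 8: place 9 m³, 11 m³ left
container 5: place 2 m³, 0 m³ left
container 9: place 12 m³, 8 m³ left
container 10: place 19 m³, 1 m³ left
container 7: place 5 m³, 3 m³ left
container 7: place 2 m³, 1 m³ left
10 containers × 20 m³ = 200 m³; used 170 m³; unused 30 m³.

30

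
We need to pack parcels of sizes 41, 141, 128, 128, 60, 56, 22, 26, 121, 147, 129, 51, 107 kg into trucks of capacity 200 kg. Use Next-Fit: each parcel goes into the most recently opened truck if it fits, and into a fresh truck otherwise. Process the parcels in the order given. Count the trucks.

Put 41 kg in truck 1; 159 kg remain.
Put 141 kg in truck 1; 18 kg remain.
Put 128 kg in truck 2; 72 kg remain.
Put 128 kg in truck 3; 72 kg remain.
Put 60 kg in truck 3; 12 kg remain.
Put 56 kg in truck 4; 144 kg remain.
Put 22 kg in truck 4; 122 kg remain.
Put 26 kg in truck 4; 96 kg remain.
Put 121 kg in truck 5; 79 kg remain.
Put 147 kg in truck 6; 53 kg remain.
Put 129 kg in truck 7; 71 kg remain.
Put 51 kg in truck 7; 20 kg remain.
Put 107 kg in truck 8; 93 kg remain.

8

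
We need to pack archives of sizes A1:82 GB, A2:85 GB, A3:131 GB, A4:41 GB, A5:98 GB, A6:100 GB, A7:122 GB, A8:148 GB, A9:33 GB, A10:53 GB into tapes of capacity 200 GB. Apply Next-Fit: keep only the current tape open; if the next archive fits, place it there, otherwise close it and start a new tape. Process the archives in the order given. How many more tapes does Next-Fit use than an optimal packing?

1

Next-Fit: [82,85] [131,41] [98,100] [122] [148,33] [53] → 6 tapes.
Total size 893 GB; any packing needs at least ⌈893/200⌉ = 5 tapes.
An optimal packing achieves that bound: [148,41] [131,53] [122,33] [100,98] [85,82] → 5 tapes.
Excess: 6 − 5 = 1.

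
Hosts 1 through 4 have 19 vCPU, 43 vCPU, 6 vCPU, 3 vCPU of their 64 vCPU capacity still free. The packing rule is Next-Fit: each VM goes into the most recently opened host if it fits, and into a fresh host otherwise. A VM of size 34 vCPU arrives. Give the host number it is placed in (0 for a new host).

0

Next-Fit only looks at host 4, which has 3 vCPU free.
34 vCPU does not fit, so a new host is opened.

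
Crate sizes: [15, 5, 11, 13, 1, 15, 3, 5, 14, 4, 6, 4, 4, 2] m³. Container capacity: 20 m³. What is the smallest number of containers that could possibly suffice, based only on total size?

6

Total size = 15 + 5 + 11 + 13 + 1 + 15 + 3 + 5 + 14 + 4 + 6 + 4 + 4 + 2 = 102 m³.
⌈102 / 20⌉ = 6.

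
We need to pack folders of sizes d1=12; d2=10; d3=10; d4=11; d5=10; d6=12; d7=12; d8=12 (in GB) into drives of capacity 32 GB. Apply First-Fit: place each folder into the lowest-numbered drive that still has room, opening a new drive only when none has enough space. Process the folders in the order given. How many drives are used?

drive 1: place d1 (12 GB), 20 GB left
drive 1: place d2 (10 GB), 10 GB left
drive 1: place d3 (10 GB), 0 GB left
drive 2: place d4 (11 GB), 21 GB left
drive 2: place d5 (10 GB), 11 GB left
drive 3: place d6 (12 GB), 20 GB left
drive 3: place d7 (12 GB), 8 GB left
drive 4: place d8 (12 GB), 20 GB left

4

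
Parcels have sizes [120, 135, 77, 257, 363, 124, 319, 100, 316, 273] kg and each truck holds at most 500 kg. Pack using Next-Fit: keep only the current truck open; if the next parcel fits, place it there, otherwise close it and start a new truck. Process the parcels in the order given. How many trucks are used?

6 trucks

Put 120 kg in truck 1; 380 kg remain.
Put 135 kg in truck 1; 245 kg remain.
Put 77 kg in truck 1; 168 kg remain.
Put 257 kg in truck 2; 243 kg remain.
Put 363 kg in truck 3; 137 kg remain.
Put 124 kg in truck 3; 13 kg remain.
Put 319 kg in truck 4; 181 kg remain.
Put 100 kg in truck 4; 81 kg remain.
Put 316 kg in truck 5; 184 kg remain.
Put 273 kg in truck 6; 227 kg remain.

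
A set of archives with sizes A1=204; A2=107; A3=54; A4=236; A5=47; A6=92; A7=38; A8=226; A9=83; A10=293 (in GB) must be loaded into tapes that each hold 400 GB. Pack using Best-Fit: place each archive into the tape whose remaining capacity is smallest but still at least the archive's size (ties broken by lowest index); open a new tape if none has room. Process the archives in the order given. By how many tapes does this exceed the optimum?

Best-Fit: [204,107,54] [236,47,92] [38,226,83] [293] → 4 tapes.
Total size 1380 GB; any packing needs at least ⌈1380/400⌉ = 4 tapes.
So 4 is already optimal.

0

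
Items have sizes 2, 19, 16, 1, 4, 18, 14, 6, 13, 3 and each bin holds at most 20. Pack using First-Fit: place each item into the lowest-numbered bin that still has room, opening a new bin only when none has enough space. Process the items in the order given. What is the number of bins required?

2 → bin 1 (remaining 18)
19 → bin 2 (remaining 1)
16 → bin 1 (remaining 2)
1 → bin 1 (remaining 1)
4 → bin 3 (remaining 16)
18 → bin 4 (remaining 2)
14 → bin 3 (remaining 2)
6 → bin 5 (remaining 14)
13 → bin 5 (remaining 1)
3 → bin 6 (remaining 17)

6 bins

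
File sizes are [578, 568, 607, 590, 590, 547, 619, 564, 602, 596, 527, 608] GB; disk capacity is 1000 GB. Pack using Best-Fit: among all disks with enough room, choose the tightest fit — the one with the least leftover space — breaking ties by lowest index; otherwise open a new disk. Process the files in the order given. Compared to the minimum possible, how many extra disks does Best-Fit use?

Best-Fit: [578] [568] [607] [590] [590] [547] [619] [564] [602] [596] [527] [608] → 12 disks.
12 files exceed 500 GB (half the capacity), and no two of those can share a disk, so at least 12 disks are needed.
So 12 is already optimal.

0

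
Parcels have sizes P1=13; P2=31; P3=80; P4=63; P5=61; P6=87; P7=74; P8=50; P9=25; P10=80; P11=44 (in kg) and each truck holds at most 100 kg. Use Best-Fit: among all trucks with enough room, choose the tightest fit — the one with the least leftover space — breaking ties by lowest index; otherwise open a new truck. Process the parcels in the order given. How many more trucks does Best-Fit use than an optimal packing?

1

Best-Fit: [13,31,50] [80] [63] [61] [87] [74,25] [80] [44] → 8 trucks.
Total size 608 kg; any packing needs at least ⌈608/100⌉ = 7 trucks.
An optimal packing achieves that bound: [87,13] [80] [80] [74,25] [63,31] [61] [50,44] → 7 trucks.
Excess: 8 − 7 = 1.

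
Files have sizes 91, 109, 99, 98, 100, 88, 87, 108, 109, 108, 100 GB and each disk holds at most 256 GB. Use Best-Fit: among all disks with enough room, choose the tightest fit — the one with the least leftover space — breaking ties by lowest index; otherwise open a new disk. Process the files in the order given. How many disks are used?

6

disk 1: place 91 GB, 165 GB left
disk 1: place 109 GB, 56 GB left
disk 2: place 99 GB, 157 GB left
disk 2: place 98 GB, 59 GB left
disk 3: place 100 GB, 156 GB left
disk 3: place 88 GB, 68 GB left
disk 4: place 87 GB, 169 GB left
disk 4: place 108 GB, 61 GB left
disk 5: place 109 GB, 147 GB left
disk 5: place 108 GB, 39 GB left
disk 6: place 100 GB, 156 GB left
Final disks: [91,109] [99,98] [100,88] [87,108] [109,108] [100].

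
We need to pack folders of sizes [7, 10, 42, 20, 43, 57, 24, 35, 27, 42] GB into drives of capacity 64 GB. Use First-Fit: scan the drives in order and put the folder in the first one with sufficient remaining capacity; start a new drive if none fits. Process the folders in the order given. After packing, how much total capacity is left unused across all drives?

Put 7 GB in drive 1; 57 GB remain.
Put 10 GB in drive 1; 47 GB remain.
Put 42 GB in drive 1; 5 GB remain.
Put 20 GB in drive 2; 44 GB remain.
Put 43 GB in drive 2; 1 GB remain.
Put 57 GB in drive 3; 7 GB remain.
Put 24 GB in drive 4; 40 GB remain.
Put 35 GB in drive 4; 5 GB remain.
Put 27 GB in drive 5; 37 GB remain.
Put 42 GB in drive 6; 22 GB remain.
6 drives × 64 GB = 384 GB; used 307 GB; unused 77 GB.

77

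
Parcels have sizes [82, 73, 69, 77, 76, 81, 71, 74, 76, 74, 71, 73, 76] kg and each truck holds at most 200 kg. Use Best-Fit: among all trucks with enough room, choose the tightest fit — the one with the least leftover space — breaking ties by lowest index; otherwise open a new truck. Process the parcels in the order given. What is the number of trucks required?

7

82 kg → truck 1 (remaining 118 kg)
73 kg → truck 1 (remaining 45 kg)
69 kg → truck 2 (remaining 131 kg)
77 kg → truck 2 (remaining 54 kg)
76 kg → truck 3 (remaining 124 kg)
81 kg → truck 3 (remaining 43 kg)
71 kg → truck 4 (remaining 129 kg)
74 kg → truck 4 (remaining 55 kg)
76 kg → truck 5 (remaining 124 kg)
74 kg → truck 5 (remaining 50 kg)
71 kg → truck 6 (remaining 129 kg)
73 kg → truck 6 (remaining 56 kg)
76 kg → truck 7 (remaining 124 kg)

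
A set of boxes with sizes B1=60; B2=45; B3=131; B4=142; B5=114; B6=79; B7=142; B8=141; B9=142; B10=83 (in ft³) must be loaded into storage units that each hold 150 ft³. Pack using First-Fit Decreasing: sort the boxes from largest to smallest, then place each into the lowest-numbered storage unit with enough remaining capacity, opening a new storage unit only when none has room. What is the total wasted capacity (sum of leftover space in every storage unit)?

Sorted descending: 142, 142, 142, 141, 131, 114, 83, 79, 60, 45.
storage unit 1: place 142 ft³, 8 ft³ left
storage unit 2: place 142 ft³, 8 ft³ left
storage unit 3: place 142 ft³, 8 ft³ left
storage unit 4: place 141 ft³, 9 ft³ left
storage unit 5: place 131 ft³, 19 ft³ left
storage unit 6: place 114 ft³, 36 ft³ left
storage unit 7: place 83 ft³, 67 ft³ left
storage unit 8: place 79 ft³, 71 ft³ left
storage unit 7: place 60 ft³, 7 ft³ left
storage unit 8: place 45 ft³, 26 ft³ left
8 storage units × 150 ft³ = 1200 ft³; used 1079 ft³; unused 121 ft³.

121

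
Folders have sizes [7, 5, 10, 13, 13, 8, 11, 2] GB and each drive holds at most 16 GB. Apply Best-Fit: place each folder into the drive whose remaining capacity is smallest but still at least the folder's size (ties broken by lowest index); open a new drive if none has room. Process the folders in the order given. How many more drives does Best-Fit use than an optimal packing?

1

Best-Fit: [7,5] [10] [13,2] [13] [8] [11] → 6 drives.
Total size 69 GB; any packing needs at least ⌈69/16⌉ = 5 drives.
An optimal packing achieves that bound: [13,2] [13] [11,5] [10] [8,7] → 5 drives.
Excess: 6 − 5 = 1.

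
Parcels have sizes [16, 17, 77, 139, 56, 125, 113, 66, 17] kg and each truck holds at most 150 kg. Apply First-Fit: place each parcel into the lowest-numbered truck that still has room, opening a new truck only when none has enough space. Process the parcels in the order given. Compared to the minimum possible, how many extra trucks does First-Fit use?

First-Fit: [16,17,77,17] [139] [56,66] [125] [113] → 5 trucks.
Total size 626 kg; any packing needs at least ⌈626/150⌉ = 5 trucks.
So 5 is already optimal.

0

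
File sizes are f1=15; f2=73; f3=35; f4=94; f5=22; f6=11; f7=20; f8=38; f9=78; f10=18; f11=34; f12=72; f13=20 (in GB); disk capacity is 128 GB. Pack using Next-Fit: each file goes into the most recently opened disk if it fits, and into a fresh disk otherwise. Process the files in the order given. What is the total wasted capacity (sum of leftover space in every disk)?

disk 1: place f1 (15 GB), 113 GB left
disk 1: place f2 (73 GB), 40 GB left
disk 1: place f3 (35 GB), 5 GB left
disk 2: place f4 (94 GB), 34 GB left
disk 2: place f5 (22 GB), 12 GB left
disk 2: place f6 (11 GB), 1 GB left
disk 3: place f7 (20 GB), 108 GB left
disk 3: place f8 (38 GB), 70 GB left
disk 4: place f9 (78 GB), 50 GB left
disk 4: place f10 (18 GB), 32 GB left
disk 5: place f11 (34 GB), 94 GB left
disk 5: place f12 (72 GB), 22 GB left
disk 5: place f13 (20 GB), 2 GB left
5 disks × 128 GB = 640 GB; used 530 GB; unused 110 GB.

110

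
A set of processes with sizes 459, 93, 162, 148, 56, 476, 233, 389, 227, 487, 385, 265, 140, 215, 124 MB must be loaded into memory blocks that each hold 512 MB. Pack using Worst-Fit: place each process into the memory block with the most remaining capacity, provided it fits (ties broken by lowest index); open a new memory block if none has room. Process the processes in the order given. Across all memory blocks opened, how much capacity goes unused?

749

memory block 1: place 459 MB, 53 MB left
memory block 2: place 93 MB, 419 MB left
memory block 2: place 162 MB, 257 MB left
memory block 2: place 148 MB, 109 MB left
memory block 2: place 56 MB, 53 MB left
memory block 3: place 476 MB, 36 MB left
memory block 4: place 233 MB, 279 MB left
memory block 5: place 389 MB, 123 MB left
memory block 4: place 227 MB, 52 MB left
memory block 6: place 487 MB, 25 MB left
memory block 7: place 385 MB, 127 MB left
memory block 8: place 265 MB, 247 MB left
memory block 8: place 140 MB, 107 MB left
memory block 9: place 215 MB, 297 MB left
memory block 9: place 124 MB, 173 MB left
9 memory blocks × 512 MB = 4608 MB; used 3859 MB; unused 749 MB.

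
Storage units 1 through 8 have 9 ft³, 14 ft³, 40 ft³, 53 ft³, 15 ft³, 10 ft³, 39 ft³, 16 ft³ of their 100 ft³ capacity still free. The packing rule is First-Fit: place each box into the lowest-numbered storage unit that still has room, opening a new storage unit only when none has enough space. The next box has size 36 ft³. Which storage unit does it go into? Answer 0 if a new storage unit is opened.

3

Storage units with room: storage unit 3 (40 ft³), storage unit 4 (53 ft³), storage unit 7 (39 ft³).
The first with room is storage unit 3.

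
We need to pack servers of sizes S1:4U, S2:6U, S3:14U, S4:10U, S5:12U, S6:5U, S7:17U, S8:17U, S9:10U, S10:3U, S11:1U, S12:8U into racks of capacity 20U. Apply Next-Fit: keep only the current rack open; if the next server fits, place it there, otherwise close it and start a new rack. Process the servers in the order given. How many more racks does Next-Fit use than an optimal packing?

Next-Fit: [4,6] [14] [10] [12,5] [17] [17] [10,3,1] [8] → 8 racks.
Total size 107U; any packing needs at least ⌈107/20⌉ = 6 racks.
An optimal packing achieves that bound: [17,3] [17,1] [14,6] [12,8] [10,10] [5,4] → 6 racks.
Excess: 8 − 6 = 2.

2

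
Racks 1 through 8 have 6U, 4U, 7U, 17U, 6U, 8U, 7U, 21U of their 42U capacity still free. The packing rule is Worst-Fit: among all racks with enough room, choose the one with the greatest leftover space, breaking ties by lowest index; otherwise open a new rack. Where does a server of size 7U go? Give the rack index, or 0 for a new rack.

8

Racks with room: rack 3 (7U), rack 4 (17U), rack 6 (8U), rack 7 (7U), rack 8 (21U).
Most room is rack 8 with 21U free.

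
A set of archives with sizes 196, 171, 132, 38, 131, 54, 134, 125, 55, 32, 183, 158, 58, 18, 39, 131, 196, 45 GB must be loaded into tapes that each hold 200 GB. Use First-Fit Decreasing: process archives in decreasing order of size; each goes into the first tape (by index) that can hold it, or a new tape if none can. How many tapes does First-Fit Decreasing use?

10 tapes

Sorted descending: 196, 196, 183, 171, 158, 134, 132, 131, 131, 125, 58, 55, 54, 45, 39, 38, 32, 18.
Put 196 GB in tape 1; 4 GB remain.
Put 196 GB in tape 2; 4 GB remain.
Put 183 GB in tape 3; 17 GB remain.
Put 171 GB in tape 4; 29 GB remain.
Put 158 GB in tape 5; 42 GB remain.
Put 134 GB in tape 6; 66 GB remain.
Put 132 GB in tape 7; 68 GB remain.
Put 131 GB in tape 8; 69 GB remain.
Put 131 GB in tape 9; 69 GB remain.
Put 125 GB in tape 10; 75 GB remain.
Put 58 GB in tape 6; 8 GB remain.
Put 55 GB in tape 7; 13 GB remain.
Put 54 GB in tape 8; 15 GB remain.
Put 45 GB in tape 9; 24 GB remain.
Put 39 GB in tape 5; 3 GB remain.
Put 38 GB in tape 10; 37 GB remain.
Put 32 GB in tape 10; 5 GB remain.
Put 18 GB in tape 4; 11 GB remain.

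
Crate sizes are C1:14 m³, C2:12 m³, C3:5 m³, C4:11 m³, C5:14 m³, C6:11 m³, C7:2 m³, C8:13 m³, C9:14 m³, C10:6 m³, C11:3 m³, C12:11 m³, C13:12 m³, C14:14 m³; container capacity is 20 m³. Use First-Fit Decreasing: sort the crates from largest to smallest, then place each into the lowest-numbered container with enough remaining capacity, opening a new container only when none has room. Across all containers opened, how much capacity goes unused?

Sorted descending: 14, 14, 14, 14, 13, 12, 12, 11, 11, 11, 6, 5, 3, 2.
14 m³ → container 1 (remaining 6 m³)
14 m³ → container 2 (remaining 6 m³)
14 m³ → container 3 (remaining 6 m³)
14 m³ → container 4 (remaining 6 m³)
13 m³ → container 5 (remaining 7 m³)
12 m³ → container 6 (remaining 8 m³)
12 m³ → container 7 (remaining 8 m³)
11 m³ → container 8 (remaining 9 m³)
11 m³ → container 9 (remaining 9 m³)
11 m³ → container 10 (remaining 9 m³)
6 m³ → container 1 (remaining 0 m³)
5 m³ → container 2 (remaining 1 m³)
3 m³ → container 3 (remaining 3 m³)
2 m³ → container 3 (remaining 1 m³)
10 containers × 20 m³ = 200 m³; used 142 m³; unused 58 m³.

58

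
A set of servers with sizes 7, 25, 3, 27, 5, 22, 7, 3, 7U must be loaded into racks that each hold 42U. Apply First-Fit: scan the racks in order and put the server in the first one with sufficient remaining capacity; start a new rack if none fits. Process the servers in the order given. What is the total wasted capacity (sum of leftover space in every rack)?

rack 1: place 7U, 35U left
rack 1: place 25U, 10U left
rack 1: place 3U, 7U left
rack 2: place 27U, 15U left
rack 1: place 5U, 2U left
rack 3: place 22U, 20U left
rack 2: place 7U, 8U left
rack 2: place 3U, 5U left
rack 3: place 7U, 13U left
3 racks × 42U = 126U; used 106U; unused 20U.

20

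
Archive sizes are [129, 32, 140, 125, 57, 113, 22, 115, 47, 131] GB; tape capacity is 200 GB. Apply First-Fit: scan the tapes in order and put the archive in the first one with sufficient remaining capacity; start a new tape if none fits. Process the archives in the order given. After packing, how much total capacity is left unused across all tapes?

tape 1: place 129 GB, 71 GB left
tape 1: place 32 GB, 39 GB left
tape 2: place 140 GB, 60 GB left
tape 3: place 125 GB, 75 GB left
tape 2: place 57 GB, 3 GB left
tape 4: place 113 GB, 87 GB left
tape 1: place 22 GB, 17 GB left
tape 5: place 115 GB, 85 GB left
tape 3: place 47 GB, 28 GB left
tape 6: place 131 GB, 69 GB left
6 tapes × 200 GB = 1200 GB; used 911 GB; unused 289 GB.

289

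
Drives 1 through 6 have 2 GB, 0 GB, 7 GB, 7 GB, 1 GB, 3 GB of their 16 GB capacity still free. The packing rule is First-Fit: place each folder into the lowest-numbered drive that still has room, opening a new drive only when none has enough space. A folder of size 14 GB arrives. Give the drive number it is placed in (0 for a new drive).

0

No drive has ≥ 14 GB free, so a new drive is opened.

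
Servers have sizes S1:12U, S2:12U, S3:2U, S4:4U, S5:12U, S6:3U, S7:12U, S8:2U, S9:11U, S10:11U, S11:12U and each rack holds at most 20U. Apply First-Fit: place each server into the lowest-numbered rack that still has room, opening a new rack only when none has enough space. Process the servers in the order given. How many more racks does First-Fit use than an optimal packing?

0

First-Fit: [12,2,4,2] [12,3] [12] [12] [11] [11] [12] → 7 racks.
7 servers exceed 10U (half the capacity), and no two of those can share a rack, so at least 7 racks are needed.
So 7 is already optimal.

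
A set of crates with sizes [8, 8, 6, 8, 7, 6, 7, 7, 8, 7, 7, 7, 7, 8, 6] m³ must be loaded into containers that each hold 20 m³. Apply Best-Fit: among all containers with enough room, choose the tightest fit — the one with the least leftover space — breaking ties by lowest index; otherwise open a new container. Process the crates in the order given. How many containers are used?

7

8 m³ → container 1 (remaining 12 m³)
8 m³ → container 1 (remaining 4 m³)
6 m³ → container 2 (remaining 14 m³)
8 m³ → container 2 (remaining 6 m³)
7 m³ → container 3 (remaining 13 m³)
6 m³ → container 2 (remaining 0 m³)
7 m³ → container 3 (remaining 6 m³)
7 m³ → container 4 (remaining 13 m³)
8 m³ → container 4 (remaining 5 m³)
7 m³ → container 5 (remaining 13 m³)
7 m³ → container 5 (remaining 6 m³)
7 m³ → container 6 (remaining 13 m³)
7 m³ → container 6 (remaining 6 m³)
8 m³ → container 7 (remaining 12 m³)
6 m³ → container 3 (remaining 0 m³)
Final containers: [8,8] [6,8,6] [7,7,6] [7,8] [7,7] [7,7] [8].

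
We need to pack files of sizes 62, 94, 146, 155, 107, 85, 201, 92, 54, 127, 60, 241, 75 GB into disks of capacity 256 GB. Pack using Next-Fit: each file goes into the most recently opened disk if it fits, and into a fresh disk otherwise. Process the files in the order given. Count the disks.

9 disks

disk 1: place 62 GB, 194 GB left
disk 1: place 94 GB, 100 GB left
disk 2: place 146 GB, 110 GB left
disk 3: place 155 GB, 101 GB left
disk 4: place 107 GB, 149 GB left
disk 4: place 85 GB, 64 GB left
disk 5: place 201 GB, 55 GB left
disk 6: place 92 GB, 164 GB left
disk 6: place 54 GB, 110 GB left
disk 7: place 127 GB, 129 GB left
disk 7: place 60 GB, 69 GB left
disk 8: place 241 GB, 15 GB left
disk 9: place 75 GB, 181 GB left
Final disks: [62,94] [146] [155] [107,85] [201] [92,54] [127,60] [241] [75].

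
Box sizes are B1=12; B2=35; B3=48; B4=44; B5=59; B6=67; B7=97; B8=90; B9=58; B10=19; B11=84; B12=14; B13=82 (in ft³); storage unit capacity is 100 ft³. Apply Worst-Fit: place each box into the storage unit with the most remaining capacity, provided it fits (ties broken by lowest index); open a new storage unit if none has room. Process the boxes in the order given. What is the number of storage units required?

9 storage units

B1 (12 ft³) → storage unit 1 (remaining 88 ft³)
B2 (35 ft³) → storage unit 1 (remaining 53 ft³)
B3 (48 ft³) → storage unit 1 (remaining 5 ft³)
B4 (44 ft³) → storage unit 2 (remaining 56 ft³)
B5 (59 ft³) → storage unit 3 (remaining 41 ft³)
B6 (67 ft³) → storage unit 4 (remaining 33 ft³)
B7 (97 ft³) → storage unit 5 (remaining 3 ft³)
B8 (90 ft³) → storage unit 6 (remaining 10 ft³)
B9 (58 ft³) → storage unit 7 (remaining 42 ft³)
B10 (19 ft³) → storage unit 2 (remaining 37 ft³)
B11 (84 ft³) → storage unit 8 (remaining 16 ft³)
B12 (14 ft³) → storage unit 7 (remaining 28 ft³)
B13 (82 ft³) → storage unit 9 (remaining 18 ft³)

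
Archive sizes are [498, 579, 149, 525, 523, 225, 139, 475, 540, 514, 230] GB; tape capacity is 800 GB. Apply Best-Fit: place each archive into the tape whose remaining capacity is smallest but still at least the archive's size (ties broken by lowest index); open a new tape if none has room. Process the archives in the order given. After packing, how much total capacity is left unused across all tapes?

tape 1: place 498 GB, 302 GB left
tape 2: place 579 GB, 221 GB left
tape 2: place 149 GB, 72 GB left
tape 3: place 525 GB, 275 GB left
tape 4: place 523 GB, 277 GB left
tape 3: place 225 GB, 50 GB left
tape 4: place 139 GB, 138 GB left
tape 5: place 475 GB, 325 GB left
tape 6: place 540 GB, 260 GB left
tape 7: place 514 GB, 286 GB left
tape 6: place 230 GB, 30 GB left
7 tapes × 800 GB = 5600 GB; used 4397 GB; unused 1203 GB.

1203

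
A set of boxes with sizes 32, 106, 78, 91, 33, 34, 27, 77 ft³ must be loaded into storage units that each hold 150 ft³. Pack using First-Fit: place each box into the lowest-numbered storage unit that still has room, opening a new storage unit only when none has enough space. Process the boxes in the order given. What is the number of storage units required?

4 storage units

storage unit 1: place 32 ft³, 118 ft³ left
storage unit 1: place 106 ft³, 12 ft³ left
storage unit 2: place 78 ft³, 72 ft³ left
storage unit 3: place 91 ft³, 59 ft³ left
storage unit 2: place 33 ft³, 39 ft³ left
storage unit 2: place 34 ft³, 5 ft³ left
storage unit 3: place 27 ft³, 32 ft³ left
storage unit 4: place 77 ft³, 73 ft³ left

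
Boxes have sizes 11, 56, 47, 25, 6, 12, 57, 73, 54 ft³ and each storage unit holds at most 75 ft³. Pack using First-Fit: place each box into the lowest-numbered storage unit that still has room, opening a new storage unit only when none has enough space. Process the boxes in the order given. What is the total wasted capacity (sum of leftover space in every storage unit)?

Put 11 ft³ in storage unit 1; 64 ft³ remain.
Put 56 ft³ in storage unit 1; 8 ft³ remain.
Put 47 ft³ in storage unit 2; 28 ft³ remain.
Put 25 ft³ in storage unit 2; 3 ft³ remain.
Put 6 ft³ in storage unit 1; 2 ft³ remain.
Put 12 ft³ in storage unit 3; 63 ft³ remain.
Put 57 ft³ in storage unit 3; 6 ft³ remain.
Put 73 ft³ in storage unit 4; 2 ft³ remain.
Put 54 ft³ in storage unit 5; 21 ft³ remain.
5 storage units × 75 ft³ = 375 ft³; used 341 ft³; unused 34 ft³.

34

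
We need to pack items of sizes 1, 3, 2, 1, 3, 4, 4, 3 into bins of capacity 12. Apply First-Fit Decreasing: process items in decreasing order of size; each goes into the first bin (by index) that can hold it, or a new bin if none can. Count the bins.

2 bins

Sorted descending: 4, 4, 3, 3, 3, 2, 1, 1.
4 → bin 1 (remaining 8)
4 → bin 1 (remaining 4)
3 → bin 1 (remaining 1)
3 → bin 2 (remaining 9)
3 → bin 2 (remaining 6)
2 → bin 2 (remaining 4)
1 → bin 1 (remaining 0)
1 → bin 2 (remaining 3)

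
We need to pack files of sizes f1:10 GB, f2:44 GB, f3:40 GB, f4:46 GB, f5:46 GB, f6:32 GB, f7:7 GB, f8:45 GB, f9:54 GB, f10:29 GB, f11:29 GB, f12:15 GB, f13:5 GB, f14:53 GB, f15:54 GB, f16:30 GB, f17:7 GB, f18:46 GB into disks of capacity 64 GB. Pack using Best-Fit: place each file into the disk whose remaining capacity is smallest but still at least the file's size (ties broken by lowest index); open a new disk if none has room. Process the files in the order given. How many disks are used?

disk 1: place f1 (10 GB), 54 GB left
disk 1: place f2 (44 GB), 10 GB left
disk 2: place f3 (40 GB), 24 GB left
disk 3: place f4 (46 GB), 18 GB left
disk 4: place f5 (46 GB), 18 GB left
disk 5: place f6 (32 GB), 32 GB left
disk 1: place f7 (7 GB), 3 GB left
disk 6: place f8 (45 GB), 19 GB left
disk 7: place f9 (54 GB), 10 GB left
disk 5: place f10 (29 GB), 3 GB left
disk 8: place f11 (29 GB), 35 GB left
disk 3: place f12 (15 GB), 3 GB left
disk 7: place f13 (5 GB), 5 GB left
disk 9: place f14 (53 GB), 11 GB left
disk 10: place f15 (54 GB), 10 GB left
disk 8: place f16 (30 GB), 5 GB left
disk 10: place f17 (7 GB), 3 GB left
disk 11: place f18 (46 GB), 18 GB left

11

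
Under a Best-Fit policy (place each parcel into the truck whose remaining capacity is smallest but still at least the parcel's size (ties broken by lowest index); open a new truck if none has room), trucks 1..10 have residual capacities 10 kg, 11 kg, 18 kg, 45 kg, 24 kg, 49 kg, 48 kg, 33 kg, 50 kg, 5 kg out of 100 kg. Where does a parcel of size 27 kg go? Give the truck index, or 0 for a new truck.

Trucks with room: truck 4 (45 kg), truck 6 (49 kg), truck 7 (48 kg), truck 8 (33 kg), truck 9 (50 kg).
Tightest fit is truck 8 with 33 kg free.

8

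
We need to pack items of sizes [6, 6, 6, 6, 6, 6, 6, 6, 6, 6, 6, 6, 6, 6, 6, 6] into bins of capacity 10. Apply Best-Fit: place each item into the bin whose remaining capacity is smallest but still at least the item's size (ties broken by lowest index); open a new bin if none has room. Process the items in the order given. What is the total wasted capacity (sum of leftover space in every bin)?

64

Put 6 in bin 1; 4 remain.
Put 6 in bin 2; 4 remain.
Put 6 in bin 3; 4 remain.
Put 6 in bin 4; 4 remain.
Put 6 in bin 5; 4 remain.
Put 6 in bin 6; 4 remain.
Put 6 in bin 7; 4 remain.
Put 6 in bin 8; 4 remain.
Put 6 in bin 9; 4 remain.
Put 6 in bin 10; 4 remain.
Put 6 in bin 11; 4 remain.
Put 6 in bin 12; 4 remain.
Put 6 in bin 13; 4 remain.
Put 6 in bin 14; 4 remain.
Put 6 in bin 15; 4 remain.
Put 6 in bin 16; 4 remain.
16 bins × 10 = 160; used 96; unused 64.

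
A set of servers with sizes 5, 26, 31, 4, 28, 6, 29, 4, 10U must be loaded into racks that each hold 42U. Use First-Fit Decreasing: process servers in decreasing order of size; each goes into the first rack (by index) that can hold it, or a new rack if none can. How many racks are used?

4 racks

Sorted descending: 31, 29, 28, 26, 10, 6, 5, 4, 4.
31U → rack 1 (remaining 11U)
29U → rack 2 (remaining 13U)
28U → rack 3 (remaining 14U)
26U → rack 4 (remaining 16U)
10U → rack 1 (remaining 1U)
6U → rack 2 (remaining 7U)
5U → rack 2 (remaining 2U)
4U → rack 3 (remaining 10U)
4U → rack 3 (remaining 6U)
Final racks: [31,10] [29,6,5] [28,4,4] [26].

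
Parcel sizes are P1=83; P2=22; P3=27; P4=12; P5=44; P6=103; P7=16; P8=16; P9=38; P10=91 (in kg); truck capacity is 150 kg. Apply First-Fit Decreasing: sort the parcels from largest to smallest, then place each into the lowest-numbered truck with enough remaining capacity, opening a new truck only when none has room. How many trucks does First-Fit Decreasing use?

Sorted descending: 103, 91, 83, 44, 38, 27, 22, 16, 16, 12.
103 kg → truck 1 (remaining 47 kg)
91 kg → truck 2 (remaining 59 kg)
83 kg → truck 3 (remaining 67 kg)
44 kg → truck 1 (remaining 3 kg)
38 kg → truck 2 (remaining 21 kg)
27 kg → truck 3 (remaining 40 kg)
22 kg → truck 3 (remaining 18 kg)
16 kg → truck 2 (remaining 5 kg)
16 kg → truck 3 (remaining 2 kg)
12 kg → truck 4 (remaining 138 kg)

4 trucks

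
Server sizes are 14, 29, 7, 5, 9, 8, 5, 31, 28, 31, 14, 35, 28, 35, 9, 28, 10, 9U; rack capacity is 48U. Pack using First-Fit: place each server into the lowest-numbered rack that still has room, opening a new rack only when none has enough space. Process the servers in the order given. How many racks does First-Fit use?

9 racks

rack 1: place 14U, 34U left
rack 1: place 29U, 5U left
rack 2: place 7U, 41U left
rack 1: place 5U, 0U left
rack 2: place 9U, 32U left
rack 2: place 8U, 24U left
rack 2: place 5U, 19U left
rack 3: place 31U, 17U left
rack 4: place 28U, 20U left
rack 5: place 31U, 17U left
rack 2: place 14U, 5U left
rack 6: place 35U, 13U left
rack 7: place 28U, 20U left
rack 8: place 35U, 13U left
rack 3: place 9U, 8U left
rack 9: place 28U, 20U left
rack 4: place 10U, 10U left
rack 4: place 9U, 1U left
Final racks: [14,29,5] [7,9,8,5,14] [31,9] [28,10,9] [31] [35] [28] [35] [28].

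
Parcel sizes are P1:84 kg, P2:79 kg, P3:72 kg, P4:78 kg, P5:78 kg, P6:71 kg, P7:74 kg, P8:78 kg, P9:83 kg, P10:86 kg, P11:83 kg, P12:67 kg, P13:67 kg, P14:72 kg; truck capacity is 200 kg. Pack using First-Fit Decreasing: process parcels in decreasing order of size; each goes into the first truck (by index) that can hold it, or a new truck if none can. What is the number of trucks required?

Sorted descending: 86, 84, 83, 83, 79, 78, 78, 78, 74, 72, 72, 71, 67, 67.
Put 86 kg in truck 1; 114 kg remain.
Put 84 kg in truck 1; 30 kg remain.
Put 83 kg in truck 2; 117 kg remain.
Put 83 kg in truck 2; 34 kg remain.
Put 79 kg in truck 3; 121 kg remain.
Put 78 kg in truck 3; 43 kg remain.
Put 78 kg in truck 4; 122 kg remain.
Put 78 kg in truck 4; 44 kg remain.
Put 74 kg in truck 5; 126 kg remain.
Put 72 kg in truck 5; 54 kg remain.
Put 72 kg in truck 6; 128 kg remain.
Put 71 kg in truck 6; 57 kg remain.
Put 67 kg in truck 7; 133 kg remain.
Put 67 kg in truck 7; 66 kg remain.
Final trucks: [86,84] [83,83] [79,78] [78,78] [74,72] [72,71] [67,67].

7 trucks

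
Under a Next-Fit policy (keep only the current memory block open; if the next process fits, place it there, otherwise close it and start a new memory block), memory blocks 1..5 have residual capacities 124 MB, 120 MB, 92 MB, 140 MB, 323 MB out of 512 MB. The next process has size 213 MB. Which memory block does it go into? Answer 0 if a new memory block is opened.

5

Next-Fit only looks at memory block 5, which has 323 MB free.
213 MB fits there.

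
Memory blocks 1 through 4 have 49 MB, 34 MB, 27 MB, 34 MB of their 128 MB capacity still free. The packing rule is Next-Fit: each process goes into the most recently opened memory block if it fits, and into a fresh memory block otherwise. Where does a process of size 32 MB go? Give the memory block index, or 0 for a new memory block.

4

Next-Fit only looks at memory block 4, which has 34 MB free.
32 MB fits there.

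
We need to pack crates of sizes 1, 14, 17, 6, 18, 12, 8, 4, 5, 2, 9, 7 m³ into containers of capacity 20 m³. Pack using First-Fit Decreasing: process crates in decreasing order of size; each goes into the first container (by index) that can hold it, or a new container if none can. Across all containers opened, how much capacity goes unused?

17

Sorted descending: 18, 17, 14, 12, 9, 8, 7, 6, 5, 4, 2, 1.
Put 18 m³ in container 1; 2 m³ remain.
Put 17 m³ in container 2; 3 m³ remain.
Put 14 m³ in container 3; 6 m³ remain.
Put 12 m³ in container 4; 8 m³ remain.
Put 9 m³ in container 5; 11 m³ remain.
Put 8 m³ in container 4; 0 m³ remain.
Put 7 m³ in container 5; 4 m³ remain.
Put 6 m³ in container 3; 0 m³ remain.
Put 5 m³ in container 6; 15 m³ remain.
Put 4 m³ in container 5; 0 m³ remain.
Put 2 m³ in container 1; 0 m³ remain.
Put 1 m³ in container 2; 2 m³ remain.
6 containers × 20 m³ = 120 m³; used 103 m³; unused 17 m³.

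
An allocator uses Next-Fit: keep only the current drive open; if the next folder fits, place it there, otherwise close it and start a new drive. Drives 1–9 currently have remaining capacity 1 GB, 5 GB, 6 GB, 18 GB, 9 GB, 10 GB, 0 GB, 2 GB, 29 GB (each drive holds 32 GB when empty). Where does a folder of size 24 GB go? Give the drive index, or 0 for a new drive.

Next-Fit only looks at drive 9, which has 29 GB free.
24 GB fits there.

9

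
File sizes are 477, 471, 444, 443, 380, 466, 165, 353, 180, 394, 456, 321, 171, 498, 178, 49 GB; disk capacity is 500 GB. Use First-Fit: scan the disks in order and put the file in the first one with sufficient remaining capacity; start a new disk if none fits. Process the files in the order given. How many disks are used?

13

disk 1: place 477 GB, 23 GB left
disk 2: place 471 GB, 29 GB left
disk 3: place 444 GB, 56 GB left
disk 4: place 443 GB, 57 GB left
disk 5: place 380 GB, 120 GB left
disk 6: place 466 GB, 34 GB left
disk 7: place 165 GB, 335 GB left
disk 8: place 353 GB, 147 GB left
disk 7: place 180 GB, 155 GB left
disk 9: place 394 GB, 106 GB left
disk 10: place 456 GB, 44 GB left
disk 11: place 321 GB, 179 GB left
disk 11: place 171 GB, 8 GB left
disk 12: place 498 GB, 2 GB left
disk 13: place 178 GB, 322 GB left
disk 3: place 49 GB, 7 GB left
Final disks: [477] [471] [444,49] [443] [380] [466] [165,180] [353] [394] [456] [321,171] [498] [178].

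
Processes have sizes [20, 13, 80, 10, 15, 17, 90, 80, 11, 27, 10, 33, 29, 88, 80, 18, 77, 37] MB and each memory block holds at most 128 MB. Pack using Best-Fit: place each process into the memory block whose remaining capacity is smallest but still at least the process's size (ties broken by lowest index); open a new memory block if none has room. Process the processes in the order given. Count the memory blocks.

20 MB → memory block 1 (remaining 108 MB)
13 MB → memory block 1 (remaining 95 MB)
80 MB → memory block 1 (remaining 15 MB)
10 MB → memory block 1 (remaining 5 MB)
15 MB → memory block 2 (remaining 113 MB)
17 MB → memory block 2 (remaining 96 MB)
90 MB → memory block 2 (remaining 6 MB)
80 MB → memory block 3 (remaining 48 MB)
11 MB → memory block 3 (remaining 37 MB)
27 MB → memory block 3 (remaining 10 MB)
10 MB → memory block 3 (remaining 0 MB)
33 MB → memory block 4 (remaining 95 MB)
29 MB → memory block 4 (remaining 66 MB)
88 MB → memory block 5 (remaining 40 MB)
80 MB → memory block 6 (remaining 48 MB)
18 MB → memory block 5 (remaining 22 MB)
77 MB → memory block 7 (remaining 51 MB)
37 MB → memory block 6 (remaining 11 MB)
Final memory blocks: [20,13,80,10] [15,17,90] [80,11,27,10] [33,29] [88,18] [80,37] [77].

7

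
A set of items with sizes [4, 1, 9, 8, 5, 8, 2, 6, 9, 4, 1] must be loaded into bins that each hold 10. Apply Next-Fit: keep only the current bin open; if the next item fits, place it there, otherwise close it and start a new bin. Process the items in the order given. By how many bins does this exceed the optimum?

2

Next-Fit: [4,1] [9] [8] [5] [8,2] [6] [9] [4,1] → 8 bins.
Total size 57; any packing needs at least ⌈57/10⌉ = 6 bins.
An optimal packing achieves that bound: [9,1] [9,1] [8,2] [8] [6,4] [5,4] → 6 bins.
Excess: 8 − 6 = 2.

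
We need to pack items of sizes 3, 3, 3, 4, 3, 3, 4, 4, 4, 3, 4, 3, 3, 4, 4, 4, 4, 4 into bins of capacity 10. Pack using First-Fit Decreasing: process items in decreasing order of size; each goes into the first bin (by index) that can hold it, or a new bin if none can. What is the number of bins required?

8 bins

Sorted descending: 4, 4, 4, 4, 4, 4, 4, 4, 4, 4, 3, 3, 3, 3, 3, 3, 3, 3.
bin 1: place 4, 6 left
bin 1: place 4, 2 left
bin 2: place 4, 6 left
bin 2: place 4, 2 left
bin 3: place 4, 6 left
bin 3: place 4, 2 left
bin 4: place 4, 6 left
bin 4: place 4, 2 left
bin 5: place 4, 6 left
bin 5: place 4, 2 left
bin 6: place 3, 7 left
bin 6: place 3, 4 left
bin 6: place 3, 1 left
bin 7: place 3, 7 left
bin 7: place 3, 4 left
bin 7: place 3, 1 left
bin 8: place 3, 7 left
bin 8: place 3, 4 left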